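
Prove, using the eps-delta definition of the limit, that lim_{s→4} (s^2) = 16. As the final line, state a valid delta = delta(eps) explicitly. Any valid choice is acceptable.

Let eps > 0 be given. We seek delta > 0 with 0 < |s − 4| < delta ⇒ |s^2 − 16| < eps.
Factor: s^2 − 16 = (s − 4)(s + 4), so |s^2 − 16| = |s − 4|·|s + 4|.
Impose delta ≤ 2 so that |s| < 6; then |s + 4| ≤ 10.
Hence |s^2 − 16| ≤ 10|s − 4|, which is < eps once |s − 4| < eps/10.
Take delta = min(2, eps/10). If 0 < |s − 4| < delta then both bounds hold and |s^2 − 16| ≤ 10|s − 4| < 10·(eps/10) = eps.

delta = min(2, eps/10)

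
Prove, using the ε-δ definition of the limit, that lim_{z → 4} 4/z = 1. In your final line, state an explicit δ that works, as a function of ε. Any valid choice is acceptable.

Fix ε > 0. We seek δ > 0 such that 0 < |z − 4| < δ implies |4/z − 1| < ε.
|4/z − 1| = 4·|4 − z|/(4·|z|) = 4|z − 4|/(4|z|).
Restrict δ ≤ 2. Then |z − 4| < 2 gives |z| > 2, so 4|z| > 8.
Then |4/z − 1| < 4|z − 4|/8, which is < ε when |z − 4| < 2ε.
Take δ = min(2, 2ε). Then 0 < |z − 4| < δ gives both |z − 4| < 2 and |z − 4| < 2ε, so |4/z − 1| < ε.

δ = min(2, 2ε)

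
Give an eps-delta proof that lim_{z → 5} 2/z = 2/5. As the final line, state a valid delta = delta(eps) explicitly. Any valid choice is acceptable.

delta = min(5/2, (25/4)eps)

Let eps > 0. We seek delta > 0 such that 0 < |z − 5| < delta implies |2/z − (2/5)| < eps.
|2/z − (2/5)| = 2·|5 − z|/(5·|z|) = 2|z − 5|/(5|z|).
Restrict delta ≤ 5/2. Then |z − 5| < 5/2 gives |z| > 5/2, so 5|z| > 25/2.
Then |2/z − (2/5)| < 2|z − 5|/(25/2), which is < eps when |z − 5| < (25/4)eps.
Take delta = min(5/2, (25/4)eps). Then 0 < |z − 5| < delta gives both |z − 5| < 5/2 and |z − 5| < (25/4)eps, so |2/z − (2/5)| < eps.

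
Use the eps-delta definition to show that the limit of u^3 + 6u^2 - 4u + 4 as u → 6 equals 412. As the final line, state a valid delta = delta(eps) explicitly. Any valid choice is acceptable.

delta = min(1, eps/201)

Let eps > 0 be given. We want delta > 0 such that 0 < |u − 6| < delta implies |(u^3 + 6u^2 - 4u + 4) − 412| < eps.
(u^3 + 6u^2 - 4u + 4) − 412 = u^3 + 6u^2 - 4u - 408 = (u − 6)(u^2 + 12u + 68).
So |(u^3 + 6u^2 - 4u + 4) − 412| = |u − 6|·|u^2 + 12u + 68|.
Assume first that |u − 6| < 1, so |u| < 7. Then |u^2 + 12u + 68| ≤ 7^2 + 12·7 + 68 = 201.
Hence |(u^3 + 6u^2 - 4u + 4) − 412| ≤ 201|u − 6| < eps provided |u − 6| < eps/201.
Choosing delta = min(1, eps/201) ensures both conditions, hence |(u^3 + 6u^2 - 4u + 4) − 412| < eps.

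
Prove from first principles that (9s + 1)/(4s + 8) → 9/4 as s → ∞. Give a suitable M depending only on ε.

M = (17/4)/ε

Let ε > 0 be given. We seek M > 0 such that s > M implies |(9s + 1)/(4s + 8) − (9/4)| < ε.
(9s + 1)/(4s + 8) − (9/4) = (4(9s + 1) − 9(4s + 8)) / (4(4s + 8)) = -68/(4(4s + 8)).
For s > 0 we have 4s + 8 > 4s, so |(9s + 1)/(4s + 8) − (9/4)| = 68/(4(4s + 8)) < 68/(4·4s) = (17/4)/s.
Thus |(9s + 1)/(4s + 8) − (9/4)| < ε whenever s > (17/4)/ε.
Take M = (17/4)/ε. If s > M then |(9s + 1)/(4s + 8) − (9/4)| < (17/4)/s < ε.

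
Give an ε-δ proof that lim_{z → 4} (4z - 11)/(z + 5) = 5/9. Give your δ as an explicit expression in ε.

Suppose ε > 0. We want δ > 0 with 0 < |z − 4| < δ ⇒ |(4z - 11)/(z + 5) − (5/9)| < ε.
Combining over a common denominator, (4z - 11)/(z + 5) − (5/9) = [(4z - 11)·9 − 5·(z + 5)] / [9·(z + 5)] = 31(z − 4) / (9(z + 5)).
So |(4z - 11)/(z + 5) − (5/9)| = 31|z − 4| / (9·|z + 5|).
Restrict δ ≤ 9/2. Then |z − 4| < 9/2 gives |z + 5| = |(z − 4) + 9| ≥ 9 − 9/2 = 9/2.
Hence |(4z - 11)/(z + 5) − (5/9)| < 31|z − 4|/(9·(9/2)) = (62/81)|z − 4|, which is < ε once |z − 4| < (81/62)ε.
Take δ = min(9/2, (81/62)ε). Then 0 < |z − 4| < δ forces both bounds, so |(4z - 11)/(z + 5) − (5/9)| < ε.

δ = min(9/2, (81/62)ε)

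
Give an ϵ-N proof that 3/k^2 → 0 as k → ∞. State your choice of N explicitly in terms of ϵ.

N = (3/ϵ)^{1/2}

Let ϵ > 0 be given. For k ≥ 1, |3/k^2 − 0| = 3/k^2.
3/k^2 < ϵ ⇔ k^2 > 3/ϵ ⇔ k > (3/ϵ)^{1/2}.
Take N = (3/ϵ)^{1/2}. Then k > N implies 3/k^2 < ϵ.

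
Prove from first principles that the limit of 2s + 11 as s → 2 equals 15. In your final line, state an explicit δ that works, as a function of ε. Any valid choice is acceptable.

δ = ε/2

Let ε > 0. We need δ > 0 so that 0 < |s − 2| < δ implies |(2s + 11) − 15| < ε.
Since (2s + 11) − 15 = 2(s − 2), we have |(2s + 11) − 15| = 2|s − 2|.
So 2|s − 2| < ε exactly when |s − 2| < ε/2.
Take δ = ε/2. If 0 < |s − 2| < δ then |(2s + 11) − 15| = 2|s − 2| < 2·(ε/2) = ε.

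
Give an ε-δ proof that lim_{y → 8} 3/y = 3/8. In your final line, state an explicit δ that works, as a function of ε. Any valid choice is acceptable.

Let ε > 0 be given. We seek δ > 0 such that 0 < |y − 8| < δ implies |3/y − (3/8)| < ε.
|3/y − (3/8)| = 3·|8 − y|/(8·|y|) = 3|y − 8|/(8|y|).
Restrict δ ≤ 4. Then |y − 8| < 4 gives |y| > 4, so 8|y| > 32.
Then |3/y − (3/8)| < 3|y − 8|/32, which is < ε when |y − 8| < (32/3)ε.
Take δ = min(4, (32/3)ε). Then 0 < |y − 8| < δ gives both |y − 8| < 4 and |y − 8| < (32/3)ε, so |3/y − (3/8)| < ε.

δ = min(4, (32/3)ε)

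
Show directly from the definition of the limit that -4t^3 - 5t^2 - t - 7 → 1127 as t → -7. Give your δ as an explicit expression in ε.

Suppose ε > 0. We want δ > 0 such that 0 < |t + 7| < δ implies |(-4t^3 - 5t^2 - t - 7) − 1127| < ε.
(-4t^3 - 5t^2 - t - 7) − 1127 = -4t^3 - 5t^2 - t - 1134 = (t + 7)(-4t^2 + 23t - 162).
So |(-4t^3 - 5t^2 - t - 7) − 1127| = |t + 7|·|-4t^2 + 23t - 162|.
Assume first that |t + 7| < 1, so |t| < 8. Then |-4t^2 + 23t - 162| ≤ 4·8^2 + 23·8 + 162 = 602.
Hence |(-4t^3 - 5t^2 - t - 7) − 1127| ≤ 602|t + 7| < ε provided |t + 7| < ε/602.
Choosing δ = min(1, ε/602) ensures both conditions, hence |(-4t^3 - 5t^2 - t - 7) − 1127| < ε.

δ = min(1, ε/602)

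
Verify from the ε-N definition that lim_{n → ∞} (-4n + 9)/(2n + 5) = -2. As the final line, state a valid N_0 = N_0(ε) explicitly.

Fix ε > 0. For n ≥ 1, |(-4n + 9)/(2n + 5) + 2| = |38|/(2(2n + 5)) = 38/(2(2n + 5)).
Since 2n + 5 ≥ 2n for n ≥ 1, this is ≤ 38/(2·2n) = (19/2)/n.
So |(-4n + 9)/(2n + 5) + 2| < ε whenever n > (19/2)/ε.
Take N_0 = (19/2)/ε. If n > N_0 then |(-4n + 9)/(2n + 5) + 2| ≤ (19/2)/n < ε.

N_0 = (19/2)/ε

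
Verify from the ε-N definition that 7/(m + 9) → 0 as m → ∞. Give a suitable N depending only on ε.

Let ε > 0 be given. For m ≥ 1, |7/(m + 9) − 0| = 7/(m + 9) ≤ 7/m.
We need 7/m < ε, i.e. m > 7/ε.
Take N = 7/ε. If m > N then |7/(m + 9)| ≤ 7/m < ε.

N = 7/ε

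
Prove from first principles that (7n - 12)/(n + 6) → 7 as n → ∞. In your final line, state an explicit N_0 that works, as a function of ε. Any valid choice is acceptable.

N_0 = 54/ε

Suppose ε > 0. For n ≥ 1, |(7n - 12)/(n + 6) − 7| = |-54|/((n + 6)) = 54/((n + 6)).
Since n + 6 ≥ n for n ≥ 1, this is ≤ 54/(n) = 54/n.
So |(7n - 12)/(n + 6) − 7| < ε whenever n > 54/ε.
Take N_0 = 54/ε. If n > N_0 then |(7n - 12)/(n + 6) − 7| ≤ 54/n < ε.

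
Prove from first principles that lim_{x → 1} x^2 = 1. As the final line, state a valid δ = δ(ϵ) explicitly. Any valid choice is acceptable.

Let ϵ > 0. We seek δ > 0 with 0 < |x − 1| < δ ⇒ |x^2 − 1| < ϵ.
Factor: x^2 − 1 = (x − 1)(x + 1), so |x^2 − 1| = |x − 1|·|x + 1|.
Impose δ ≤ 2 so that |x| < 3; then |x + 1| ≤ 4.
Hence |x^2 − 1| ≤ 4|x − 1|, which is < ϵ once |x − 1| < ϵ/4.
Take δ = min(2, ϵ/4). If 0 < |x − 1| < δ then both bounds hold and |x^2 − 1| ≤ 4|x − 1| < 4·(ϵ/4) = ϵ.

δ = min(2, ϵ/4)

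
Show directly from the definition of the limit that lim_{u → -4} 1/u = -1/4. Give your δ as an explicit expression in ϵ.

Let ϵ > 0. We seek δ > 0 such that 0 < |u + 4| < δ implies |1/u + 1/4| < ϵ.
|1/u + 1/4| = |-4 − u|/(4·|u|) = |u + 4|/(4|u|).
Require δ ≤ 2 so that |u| > 4 − 2 = 2, hence 4|u| > 8.
Then |1/u + 1/4| < |u + 4|/8, which is < ϵ when |u + 4| < 8ϵ.
Take δ = min(2, 8ϵ). Then 0 < |u + 4| < δ gives both |u + 4| < 2 and |u + 4| < 8ϵ, so |1/u + 1/4| < ϵ.

δ = min(2, 8ϵ)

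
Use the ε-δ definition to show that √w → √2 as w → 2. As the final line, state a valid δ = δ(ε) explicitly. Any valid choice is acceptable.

Let ε > 0. We want δ > 0 such that 0 < |w − 2| < δ implies |√w − √2| < ε.
Rationalise: √w − √2 = (w − 2)/(√w + √2), so |√w − √2| = |w − 2|/(√w + √2).
Restrict δ ≤ 2 so that |w − 2| < 2 forces w > 0, and then √w + √2 > √2.
Hence |√w − √2| < |w − 2|/√2, which is < ε once |w − 2| < √2·ε.
Take δ = min(2, √2·ε). If 0 < |w − 2| < δ then w > 0 and |√w − √2| < |w − 2|/√2 < ε.

δ = min(2, √2·ε)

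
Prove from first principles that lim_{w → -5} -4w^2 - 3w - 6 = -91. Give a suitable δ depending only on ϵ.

δ = min(1, ϵ/41)

Fix ϵ > 0. We want δ > 0 such that 0 < |w + 5| < δ implies |(-4w^2 - 3w - 6) + 91| < ϵ.
(-4w^2 - 3w - 6) + 91 = -4w^2 - 3w + 85 = (w + 5)(-4w + 17).
So |(-4w^2 - 3w - 6) + 91| = |w + 5|·|-4w + 17|.
Require δ ≤ 1. Then |w + 5| < 1 gives |w| < 6, and by the triangle inequality |-4w + 17| ≤ 4·6 + 17 = 41.
Hence |(-4w^2 - 3w - 6) + 91| ≤ 41|w + 5| < ϵ provided |w + 5| < ϵ/41.
Choosing δ = min(1, ϵ/41) ensures both conditions, hence |(-4w^2 - 3w - 6) + 91| < ϵ.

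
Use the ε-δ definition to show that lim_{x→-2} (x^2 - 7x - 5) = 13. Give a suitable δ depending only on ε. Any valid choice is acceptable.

Suppose ε > 0. We want δ > 0 such that 0 < |x + 2| < δ implies |(x^2 - 7x - 5) − 13| < ε.
(x^2 - 7x - 5) − 13 = x^2 - 7x - 18 = (x + 2)(x - 9).
So |(x^2 - 7x - 5) − 13| = |x + 2|·|x - 9|.
Assume first that |x + 2| < 1, so |x| < 3. Then |x - 9| ≤ 3 + 9 = 12.
Hence |(x^2 - 7x - 5) − 13| ≤ 12|x + 2| < ε provided |x + 2| < ε/12.
Choosing δ = min(1, ε/12) ensures both conditions, hence |(x^2 - 7x - 5) − 13| < ε.

δ = min(1, ε/12)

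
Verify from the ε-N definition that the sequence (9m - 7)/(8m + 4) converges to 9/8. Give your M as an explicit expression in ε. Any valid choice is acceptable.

M = (23/16)/ε

Fix ε > 0. For m ≥ 1, |(9m - 7)/(8m + 4) − (9/8)| = |-92|/(8(8m + 4)) = 92/(8(8m + 4)).
Since 8m + 4 ≥ 8m for m ≥ 1, this is ≤ 92/(8·8m) = (23/16)/m.
So |(9m - 7)/(8m + 4) − (9/8)| < ε whenever m > (23/16)/ε.
Take M = (23/16)/ε. If m > M then |(9m - 7)/(8m + 4) − (9/8)| ≤ (23/16)/m < ε.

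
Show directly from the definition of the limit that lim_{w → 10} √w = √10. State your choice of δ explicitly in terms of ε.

δ = min(10, √10·ε)

Let ε > 0 be given. We want δ > 0 such that 0 < |w − 10| < δ implies |√w − √10| < ε.
Multiplying by the conjugate, |√w − √10| = |w − 10|/(√w + √10).
Restrict δ ≤ 10 so that |w − 10| < 10 forces w > 0, and then √w + √10 > √10.
Hence |√w − √10| < |w − 10|/√10, which is < ε once |w − 10| < √10·ε.
Take δ = min(10, √10·ε). If 0 < |w − 10| < δ then w > 0 and |√w − √10| < |w − 10|/√10 < ε.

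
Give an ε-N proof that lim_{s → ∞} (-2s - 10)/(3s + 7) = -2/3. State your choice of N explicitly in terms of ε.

Fix ε > 0. We seek N > 0 such that s > N implies |(-2s - 10)/(3s + 7) + 2/3| < ε.
(-2s - 10)/(3s + 7) + 2/3 = (3(-2s - 10) − (-2)(3s + 7)) / (3(3s + 7)) = -16/(3(3s + 7)).
For s > 0 we have 3s + 7 > 3s, so |(-2s - 10)/(3s + 7) + 2/3| = 16/(3(3s + 7)) < 16/(3·3s) = (16/9)/s.
Thus |(-2s - 10)/(3s + 7) + 2/3| < ε whenever s > (16/9)/ε.
Take N = (16/9)/ε. If s > N then |(-2s - 10)/(3s + 7) + 2/3| < (16/9)/s < ε.

N = (16/9)/ε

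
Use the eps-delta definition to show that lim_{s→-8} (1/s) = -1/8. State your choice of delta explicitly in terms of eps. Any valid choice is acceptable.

Let eps > 0. We seek delta > 0 such that 0 < |s + 8| < delta implies |1/s + 1/8| < eps.
|1/s + 1/8| = |-8 − s|/(8·|s|) = |s + 8|/(8|s|).
Require delta ≤ 4 so that |s| > 8 − 4 = 4, hence 8|s| > 32.
Then |1/s + 1/8| < |s + 8|/32, which is < eps when |s + 8| < 32eps.
Take delta = min(4, 32eps). Then 0 < |s + 8| < delta gives both |s + 8| < 4 and |s + 8| < 32eps, so |1/s + 1/8| < eps.

delta = min(4, 32eps)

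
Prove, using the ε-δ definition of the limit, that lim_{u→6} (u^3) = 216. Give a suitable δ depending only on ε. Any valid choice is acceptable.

Fix ε > 0. We seek δ > 0 with 0 < |u − 6| < δ ⇒ |u^3 − 216| < ε.
Factor: u^3 − 216 = (u − 6)(u^2 + 6u + 36), so |u^3 − 216| = |u − 6|·|u^2 + 6u + 36|.
Restrict δ ≤ 1. Then |u − 6| < 1 gives |u| < 7, so by the triangle inequality |u^2 + 6u + 36| ≤ 7^2 + 6·7 + 36 = 127.
Hence |u^3 − 216| ≤ 127|u − 6|, which is < ε once |u − 6| < ε/127.
Take δ = min(1, ε/127). If 0 < |u − 6| < δ then both bounds hold and |u^3 − 216| ≤ 127|u − 6| < 127·(ε/127) = ε.

δ = min(1, ε/127)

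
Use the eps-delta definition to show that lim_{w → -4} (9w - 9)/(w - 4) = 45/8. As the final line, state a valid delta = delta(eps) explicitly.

delta = min(4, (32/27)eps)

Let eps > 0 be given. We want delta > 0 with 0 < |w + 4| < delta ⇒ |(9w - 9)/(w - 4) − (45/8)| < eps.
Combining over a common denominator, (9w - 9)/(w - 4) − (45/8) = [(9w - 9)·(-8) − (-45)·(w - 4)] / [(-8)·(w - 4)] = -27(w + 4) / ((-8)(w - 4)).
So |(9w - 9)/(w - 4) − (45/8)| = 27|w + 4| / (8·|w − 4|).
Restrict delta ≤ 4. Then |w + 4| < 4 gives |w − 4| = |(w + 4) + (-8)| ≥ 8 − 4 = 4.
Hence |(9w - 9)/(w - 4) − (45/8)| < 27|w + 4|/(8·4) = (27/32)|w + 4|, which is < eps once |w + 4| < (32/27)eps.
Take delta = min(4, (32/27)eps). Then 0 < |w + 4| < delta forces both bounds, so |(9w - 9)/(w - 4) − (45/8)| < eps.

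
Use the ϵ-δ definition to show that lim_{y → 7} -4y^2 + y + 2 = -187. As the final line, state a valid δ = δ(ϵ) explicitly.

δ = min(1, ϵ/59)

Let ϵ > 0. We want δ > 0 such that 0 < |y − 7| < δ implies |(-4y^2 + y + 2) + 187| < ϵ.
(-4y^2 + y + 2) + 187 = -4y^2 + y + 189 = (y − 7)(-4y - 27).
So |(-4y^2 + y + 2) + 187| = |y − 7|·|-4y - 27|.
Assume first that |y − 7| < 1, so |y| < 8. Then |-4y - 27| ≤ 4·8 + 27 = 59.
Hence |(-4y^2 + y + 2) + 187| ≤ 59|y − 7| < ϵ provided |y − 7| < ϵ/59.
Choosing δ = min(1, ϵ/59) ensures both conditions, hence |(-4y^2 + y + 2) + 187| < ϵ.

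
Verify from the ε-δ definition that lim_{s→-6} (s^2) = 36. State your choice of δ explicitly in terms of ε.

δ = min(1, ε/13)

Let ε > 0. We seek δ > 0 with 0 < |s + 6| < δ ⇒ |s^2 − 36| < ε.
Factor: s^2 − 36 = (s + 6)(s - 6), so |s^2 − 36| = |s + 6|·|s - 6|.
Restrict δ ≤ 1. Then |s + 6| < 1 gives |s| < 7, so by the triangle inequality |s - 6| ≤ 7 + 6 = 13.
Hence |s^2 − 36| ≤ 13|s + 6|, which is < ε once |s + 6| < ε/13.
Take δ = min(1, ε/13). If 0 < |s + 6| < δ then both bounds hold and |s^2 − 36| ≤ 13|s + 6| < 13·(ε/13) = ε.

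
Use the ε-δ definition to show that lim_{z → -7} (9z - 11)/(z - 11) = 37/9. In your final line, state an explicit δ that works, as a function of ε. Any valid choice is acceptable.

Fix ε > 0. We want δ > 0 with 0 < |z + 7| < δ ⇒ |(9z - 11)/(z - 11) − (37/9)| < ε.
Combining over a common denominator, (9z - 11)/(z - 11) − (37/9) = [(9z - 11)·(-18) − (-74)·(z - 11)] / [(-18)·(z - 11)] = -88(z + 7) / ((-18)(z - 11)).
So |(9z - 11)/(z - 11) − (37/9)| = 88|z + 7| / (18·|z − 11|).
Require δ ≤ 9, so |z − 11| ≥ |-18| − |z + 7| > 18 − 9 = 9.
Hence |(9z - 11)/(z - 11) − (37/9)| < 88|z + 7|/(18·9) = (44/81)|z + 7|, which is < ε once |z + 7| < (81/44)ε.
Take δ = min(9, (81/44)ε). Then 0 < |z + 7| < δ forces both bounds, so |(9z - 11)/(z - 11) − (37/9)| < ε.

δ = min(9, (81/44)ε)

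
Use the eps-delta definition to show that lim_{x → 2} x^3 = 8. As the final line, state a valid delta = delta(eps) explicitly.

Let eps > 0 be given. We seek delta > 0 with 0 < |x − 2| < delta ⇒ |x^3 − 8| < eps.
Factor: x^3 − 8 = (x − 2)(x^2 + 2x + 4), so |x^3 − 8| = |x − 2|·|x^2 + 2x + 4|.
Restrict delta ≤ 2. Then |x − 2| < 2 gives |x| < 4, so by the triangle inequality |x^2 + 2x + 4| ≤ 4^2 + 2·4 + 4 = 28.
Hence |x^3 − 8| ≤ 28|x − 2|, which is < eps once |x − 2| < eps/28.
Take delta = min(2, eps/28). If 0 < |x − 2| < delta then both bounds hold and |x^3 − 8| ≤ 28|x − 2| < 28·(eps/28) = eps.

delta = min(2, eps/28)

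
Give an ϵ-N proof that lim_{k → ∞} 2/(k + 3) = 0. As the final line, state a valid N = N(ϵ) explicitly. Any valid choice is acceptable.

Fix ϵ > 0. For k ≥ 1, |2/(k + 3) − 0| = 2/(k + 3) ≤ 2/k.
We need 2/k < ϵ, i.e. k > 2/ϵ.
Take N = 2/ϵ. If k > N then |2/(k + 3)| ≤ 2/k < ϵ.

N = 2/ϵ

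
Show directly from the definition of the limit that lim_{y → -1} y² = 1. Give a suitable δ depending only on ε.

δ = min(2, ε/4)

Let ε > 0 be given. We seek δ > 0 with 0 < |y + 1| < δ ⇒ |y² − 1| < ε.
Factor: y² − 1 = (y + 1)(y - 1), so |y² − 1| = |y + 1|·|y - 1|.
Impose δ ≤ 2 so that |y| < 3; then |y - 1| ≤ 4.
Hence |y² − 1| ≤ 4|y + 1|, which is < ε once |y + 1| < ε/4.
Take δ = min(2, ε/4). If 0 < |y + 1| < δ then both bounds hold and |y² − 1| ≤ 4|y + 1| < 4·(ε/4) = ε.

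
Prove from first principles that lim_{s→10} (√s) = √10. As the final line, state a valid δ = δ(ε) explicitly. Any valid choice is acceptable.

Let ε > 0. We want δ > 0 such that 0 < |s − 10| < δ implies |√s − √10| < ε.
Multiplying by the conjugate, |√s − √10| = |s − 10|/(√s + √10).
Restrict δ ≤ 10 so that |s − 10| < 10 forces s > 0, and then √s + √10 > √10.
Hence |√s − √10| < |s − 10|/√10, which is < ε once |s − 10| < √10·ε.
Take δ = min(10, √10·ε). If 0 < |s − 10| < δ then s > 0 and |√s − √10| < |s − 10|/√10 < ε.

δ = min(10, √10·ε)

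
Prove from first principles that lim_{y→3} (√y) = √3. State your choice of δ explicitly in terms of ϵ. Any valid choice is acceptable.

Let ϵ > 0. We want δ > 0 such that 0 < |y − 3| < δ implies |√y − √3| < ϵ.
Rationalise: √y − √3 = (y − 3)/(√y + √3), so |√y − √3| = |y − 3|/(√y + √3).
Restrict δ ≤ 3 so that |y − 3| < 3 forces y > 0, and then √y + √3 > √3.
Hence |√y − √3| < |y − 3|/√3, which is < ϵ once |y − 3| < √3·ϵ.
Take δ = min(3, √3·ϵ). If 0 < |y − 3| < δ then y > 0 and |√y − √3| < |y − 3|/√3 < ϵ.

δ = min(3, √3·ϵ)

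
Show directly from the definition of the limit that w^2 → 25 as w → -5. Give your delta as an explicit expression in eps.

delta = min(1, eps/11)

Suppose eps > 0. We seek delta > 0 with 0 < |w + 5| < delta ⇒ |w^2 − 25| < eps.
Factor: w^2 − 25 = (w + 5)(w - 5), so |w^2 − 25| = |w + 5|·|w - 5|.
Impose delta ≤ 1 so that |w| < 6; then |w - 5| ≤ 11.
Hence |w^2 − 25| ≤ 11|w + 5|, which is < eps once |w + 5| < eps/11.
Take delta = min(1, eps/11). If 0 < |w + 5| < delta then both bounds hold and |w^2 − 25| ≤ 11|w + 5| < 11·(eps/11) = eps.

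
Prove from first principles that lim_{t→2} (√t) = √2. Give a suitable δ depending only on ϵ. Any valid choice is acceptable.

δ = min(2, √2·ϵ)

Fix ϵ > 0. We want δ > 0 such that 0 < |t − 2| < δ implies |√t − √2| < ϵ.
Multiplying by the conjugate, |√t − √2| = |t − 2|/(√t + √2).
Restrict δ ≤ 2 so that |t − 2| < 2 forces t > 0, and then √t + √2 > √2.
Hence |√t − √2| < |t − 2|/√2, which is < ϵ once |t − 2| < √2·ϵ.
Take δ = min(2, √2·ϵ). If 0 < |t − 2| < δ then t > 0 and |√t − √2| < |t − 2|/√2 < ϵ.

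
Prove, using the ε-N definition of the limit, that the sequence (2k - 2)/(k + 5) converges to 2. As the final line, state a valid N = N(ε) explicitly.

N = 12/ε

Let ε > 0 be given. For k ≥ 1, |(2k - 2)/(k + 5) − 2| = |-12|/((k + 5)) = 12/((k + 5)).
Since k + 5 ≥ k for k ≥ 1, this is ≤ 12/(k) = 12/k.
So |(2k - 2)/(k + 5) − 2| < ε whenever k > 12/ε.
Take N = 12/ε. If k > N then |(2k - 2)/(k + 5) − 2| ≤ 12/k < ε.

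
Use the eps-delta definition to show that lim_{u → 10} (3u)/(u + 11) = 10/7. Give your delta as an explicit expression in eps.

delta = min(21/2, (147/22)eps)

Fix eps > 0. We want delta > 0 with 0 < |u − 10| < delta ⇒ |(3u)/(u + 11) − (10/7)| < eps.
Combining over a common denominator, (3u)/(u + 11) − (10/7) = [(3u)·21 − 30·(u + 11)] / [21·(u + 11)] = 33(u − 10) / (21(u + 11)).
So |(3u)/(u + 11) − (10/7)| = 33|u − 10| / (21·|u + 11|).
Require delta ≤ 21/2, so |u + 11| ≥ |21| − |u − 10| > 21 − 21/2 = 21/2.
Hence |(3u)/(u + 11) − (10/7)| < 33|u − 10|/(21·(21/2)) = (22/147)|u − 10|, which is < eps once |u − 10| < (147/22)eps.
Take delta = min(21/2, (147/22)eps). Then 0 < |u − 10| < delta forces both bounds, so |(3u)/(u + 11) − (10/7)| < eps.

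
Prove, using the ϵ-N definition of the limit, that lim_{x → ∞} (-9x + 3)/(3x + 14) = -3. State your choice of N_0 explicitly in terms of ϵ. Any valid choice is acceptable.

N_0 = 15/ϵ

Fix ϵ > 0. We seek N_0 > 0 such that x > N_0 implies |(-9x + 3)/(3x + 14) + 3| < ϵ.
(-9x + 3)/(3x + 14) + 3 = (3(-9x + 3) − (-9)(3x + 14)) / (3(3x + 14)) = 135/(3(3x + 14)).
For x > 0 we have 3x + 14 > 3x, so |(-9x + 3)/(3x + 14) + 3| = 135/(3(3x + 14)) < 135/(3·3x) = 15/x.
Thus |(-9x + 3)/(3x + 14) + 3| < ϵ whenever x > 15/ϵ.
Take N_0 = 15/ϵ. If x > N_0 then |(-9x + 3)/(3x + 14) + 3| < 15/x < ϵ.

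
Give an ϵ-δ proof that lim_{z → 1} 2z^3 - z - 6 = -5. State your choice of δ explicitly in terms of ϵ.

δ = min(2, ϵ/25)

Let ϵ > 0 be given. We want δ > 0 such that 0 < |z − 1| < δ implies |(2z^3 - z - 6) + 5| < ϵ.
(2z^3 - z - 6) + 5 = 2z^3 - z - 1 = (z − 1)(2z^2 + 2z + 1).
So |(2z^3 - z - 6) + 5| = |z − 1|·|2z^2 + 2z + 1|.
Require δ ≤ 2. Then |z − 1| < 2 gives |z| < 3, and by the triangle inequality |2z^2 + 2z + 1| ≤ 2·3^2 + 2·3 + 1 = 25.
Hence |(2z^3 - z - 6) + 5| ≤ 25|z − 1| < ϵ provided |z − 1| < ϵ/25.
Choosing δ = min(2, ϵ/25) ensures both conditions, hence |(2z^3 - z - 6) + 5| < ϵ.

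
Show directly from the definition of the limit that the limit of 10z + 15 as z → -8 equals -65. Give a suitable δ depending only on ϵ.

δ = ϵ/10

Suppose ϵ > 0. We need δ > 0 so that 0 < |z + 8| < δ implies |(10z + 15) + 65| < ϵ.
Since (10z + 15) + 65 = 10(z + 8), we have |(10z + 15) + 65| = 10|z + 8|.
Thus it suffices that |z + 8| < ϵ/10.
Take δ = ϵ/10. If 0 < |z + 8| < δ then |(10z + 15) + 65| = 10|z + 8| < 10·(ϵ/10) = ϵ.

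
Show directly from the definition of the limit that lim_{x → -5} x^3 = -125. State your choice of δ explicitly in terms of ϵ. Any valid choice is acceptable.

Fix ϵ > 0. We seek δ > 0 with 0 < |x + 5| < δ ⇒ |x^3 + 125| < ϵ.
Factor: x^3 + 125 = (x + 5)(x^2 - 5x + 25), so |x^3 + 125| = |x + 5|·|x^2 - 5x + 25|.
Impose δ ≤ 2 so that |x| < 7; then |x^2 - 5x + 25| ≤ 109.
Hence |x^3 + 125| ≤ 109|x + 5|, which is < ϵ once |x + 5| < ϵ/109.
Take δ = min(2, ϵ/109). If 0 < |x + 5| < δ then both bounds hold and |x^3 + 125| ≤ 109|x + 5| < 109·(ϵ/109) = ϵ.

δ = min(2, ϵ/109)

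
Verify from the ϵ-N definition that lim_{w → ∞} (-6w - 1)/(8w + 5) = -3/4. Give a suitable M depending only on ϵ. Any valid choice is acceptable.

Fix ϵ > 0. We seek M > 0 such that w > M implies |(-6w - 1)/(8w + 5) + 3/4| < ϵ.
(-6w - 1)/(8w + 5) + 3/4 = (8(-6w - 1) − (-6)(8w + 5)) / (8(8w + 5)) = 22/(8(8w + 5)).
For w > 0 we have 8w + 5 > 8w, so |(-6w - 1)/(8w + 5) + 3/4| = 22/(8(8w + 5)) < 22/(8·8w) = (11/32)/w.
Thus |(-6w - 1)/(8w + 5) + 3/4| < ϵ whenever w > (11/32)/ϵ.
Take M = (11/32)/ϵ. If w > M then |(-6w - 1)/(8w + 5) + 3/4| < (11/32)/w < ϵ.

M = (11/32)/ϵ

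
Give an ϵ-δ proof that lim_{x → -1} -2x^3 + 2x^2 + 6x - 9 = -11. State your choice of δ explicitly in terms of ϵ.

Let ϵ > 0. We want δ > 0 such that 0 < |x + 1| < δ implies |(-2x^3 + 2x^2 + 6x - 9) + 11| < ϵ.
(-2x^3 + 2x^2 + 6x - 9) + 11 = -2x^3 + 2x^2 + 6x + 2 = (x + 1)(-2x^2 + 4x + 2).
So |(-2x^3 + 2x^2 + 6x - 9) + 11| = |x + 1|·|-2x^2 + 4x + 2|.
Assume first that |x + 1| < 2, so |x| < 3. Then |-2x^2 + 4x + 2| ≤ 2·3^2 + 4·3 + 2 = 32.
Hence |(-2x^3 + 2x^2 + 6x - 9) + 11| ≤ 32|x + 1| < ϵ provided |x + 1| < ϵ/32.
Choosing δ = min(2, ϵ/32) ensures both conditions, hence |(-2x^3 + 2x^2 + 6x - 9) + 11| < ϵ.

δ = min(2, ϵ/32)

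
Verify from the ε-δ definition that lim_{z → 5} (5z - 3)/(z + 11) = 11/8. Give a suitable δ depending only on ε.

Suppose ε > 0. We want δ > 0 with 0 < |z − 5| < δ ⇒ |(5z - 3)/(z + 11) − (11/8)| < ε.
Combining over a common denominator, (5z - 3)/(z + 11) − (11/8) = [(5z - 3)·16 − 22·(z + 11)] / [16·(z + 11)] = 58(z − 5) / (16(z + 11)).
So |(5z - 3)/(z + 11) − (11/8)| = 58|z − 5| / (16·|z + 11|).
Require δ ≤ 8, so |z + 11| ≥ |16| − |z − 5| > 16 − 8 = 8.
Hence |(5z - 3)/(z + 11) − (11/8)| < 58|z − 5|/(16·8) = (29/64)|z − 5|, which is < ε once |z − 5| < (64/29)ε.
Take δ = min(8, (64/29)ε). Then 0 < |z − 5| < δ forces both bounds, so |(5z - 3)/(z + 11) − (11/8)| < ε.

δ = min(8, (64/29)ε)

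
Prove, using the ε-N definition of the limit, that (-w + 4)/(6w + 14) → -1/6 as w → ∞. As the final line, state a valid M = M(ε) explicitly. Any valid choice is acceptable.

M = (19/18)/ε

Let ε > 0 be given. We seek M > 0 such that w > M implies |(-w + 4)/(6w + 14) + 1/6| < ε.
(-w + 4)/(6w + 14) + 1/6 = (6(-w + 4) − (-1)(6w + 14)) / (6(6w + 14)) = 38/(6(6w + 14)).
For w > 0 we have 6w + 14 > 6w, so |(-w + 4)/(6w + 14) + 1/6| = 38/(6(6w + 14)) < 38/(6·6w) = (19/18)/w.
Thus |(-w + 4)/(6w + 14) + 1/6| < ε whenever w > (19/18)/ε.
Take M = (19/18)/ε. If w > M then |(-w + 4)/(6w + 14) + 1/6| < (19/18)/w < ε.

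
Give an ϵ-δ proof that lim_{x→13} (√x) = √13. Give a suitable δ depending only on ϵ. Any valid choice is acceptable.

Let ϵ > 0 be given. We want δ > 0 such that 0 < |x − 13| < δ implies |√x − √13| < ϵ.
Multiplying by the conjugate, |√x − √13| = |x − 13|/(√x + √13).
Restrict δ ≤ 13 so that |x − 13| < 13 forces x > 0, and then √x + √13 > √13.
Hence |√x − √13| < |x − 13|/√13, which is < ϵ once |x − 13| < √13·ϵ.
Take δ = min(13, √13·ϵ). If 0 < |x − 13| < δ then x > 0 and |√x − √13| < |x − 13|/√13 < ϵ.

δ = min(13, √13·ϵ)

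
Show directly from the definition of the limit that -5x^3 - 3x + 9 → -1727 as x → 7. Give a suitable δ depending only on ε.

Fix ε > 0. We want δ > 0 such that 0 < |x − 7| < δ implies |(-5x^3 - 3x + 9) + 1727| < ε.
(-5x^3 - 3x + 9) + 1727 = -5x^3 - 3x + 1736 = (x − 7)(-5x^2 - 35x - 248).
So |(-5x^3 - 3x + 9) + 1727| = |x − 7|·|-5x^2 - 35x - 248|.
Assume first that |x − 7| < 1, so |x| < 8. Then |-5x^2 - 35x - 248| ≤ 5·8^2 + 35·8 + 248 = 848.
Hence |(-5x^3 - 3x + 9) + 1727| ≤ 848|x − 7| < ε provided |x − 7| < ε/848.
Take δ = min(1, ε/848). Then 0 < |x − 7| < δ gives both |x − 7| < 1 and |x − 7| < ε/848, so |(-5x^3 - 3x + 9) + 1727| < ε.

δ = min(1, ε/848)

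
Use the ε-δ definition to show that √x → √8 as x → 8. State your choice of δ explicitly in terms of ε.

Let ε > 0. We want δ > 0 such that 0 < |x − 8| < δ implies |√x − √8| < ε.
Rationalise: √x − √8 = (x − 8)/(√x + √8), so |√x − √8| = |x − 8|/(√x + √8).
Restrict δ ≤ 8 so that |x − 8| < 8 forces x > 0, and then √x + √8 > √8.
Hence |√x − √8| < |x − 8|/√8, which is < ε once |x − 8| < √8·ε.
Take δ = min(8, √8·ε). If 0 < |x − 8| < δ then x > 0 and |√x − √8| < |x − 8|/√8 < ε.

δ = min(8, √8·ε)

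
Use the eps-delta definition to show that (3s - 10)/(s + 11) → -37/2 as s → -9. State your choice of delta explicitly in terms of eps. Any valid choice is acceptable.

Suppose eps > 0. We want delta > 0 with 0 < |s + 9| < delta ⇒ |(3s - 10)/(s + 11) + 37/2| < eps.
Combining over a common denominator, (3s - 10)/(s + 11) + 37/2 = [(3s - 10)·2 − (-37)·(s + 11)] / [2·(s + 11)] = 43(s + 9) / (2(s + 11)).
So |(3s - 10)/(s + 11) + 37/2| = 43|s + 9| / (2·|s + 11|).
Restrict delta ≤ 1. Then |s + 9| < 1 gives |s + 11| = |(s + 9) + 2| ≥ 2 − 1 = 1.
Hence |(3s - 10)/(s + 11) + 37/2| < 43|s + 9|/(2·1) = (43/2)|s + 9|, which is < eps once |s + 9| < (2/43)eps.
Take delta = min(1, (2/43)eps). Then 0 < |s + 9| < delta forces both bounds, so |(3s - 10)/(s + 11) + 37/2| < eps.

delta = min(1, (2/43)eps)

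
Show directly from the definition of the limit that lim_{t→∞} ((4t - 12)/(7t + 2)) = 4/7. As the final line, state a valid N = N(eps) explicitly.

Suppose eps > 0. We seek N > 0 such that t > N implies |(4t - 12)/(7t + 2) − (4/7)| < eps.
(4t - 12)/(7t + 2) − (4/7) = (7(4t - 12) − 4(7t + 2)) / (7(7t + 2)) = -92/(7(7t + 2)).
For t > 0 we have 7t + 2 > 7t, so |(4t - 12)/(7t + 2) − (4/7)| = 92/(7(7t + 2)) < 92/(7·7t) = (92/49)/t.
Thus |(4t - 12)/(7t + 2) − (4/7)| < eps whenever t > (92/49)/eps.
Take N = (92/49)/eps. If t > N then |(4t - 12)/(7t + 2) − (4/7)| < (92/49)/t < eps.

N = (92/49)/eps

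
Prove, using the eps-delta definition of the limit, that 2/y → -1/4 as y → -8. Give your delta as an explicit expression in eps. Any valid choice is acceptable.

delta = min(4, 16eps)

Let eps > 0. We seek delta > 0 such that 0 < |y + 8| < delta implies |2/y + 1/4| < eps.
|2/y + 1/4| = 2·|-8 − y|/(8·|y|) = 2|y + 8|/(8|y|).
Restrict delta ≤ 4. Then |y + 8| < 4 gives |y| > 4, so 8|y| > 32.
Then |2/y + 1/4| < 2|y + 8|/32, which is < eps when |y + 8| < 16eps.
Take delta = min(4, 16eps). Then 0 < |y + 8| < delta gives both |y + 8| < 4 and |y + 8| < 16eps, so |2/y + 1/4| < eps.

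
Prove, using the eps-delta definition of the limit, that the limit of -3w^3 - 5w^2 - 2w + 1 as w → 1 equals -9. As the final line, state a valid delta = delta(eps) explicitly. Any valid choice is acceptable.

delta = min(1, eps/38)

Let eps > 0 be given. We want delta > 0 such that 0 < |w − 1| < delta implies |(-3w^3 - 5w^2 - 2w + 1) + 9| < eps.
(-3w^3 - 5w^2 - 2w + 1) + 9 = -3w^3 - 5w^2 - 2w + 10 = (w − 1)(-3w^2 - 8w - 10).
So |(-3w^3 - 5w^2 - 2w + 1) + 9| = |w − 1|·|-3w^2 - 8w - 10|.
Assume first that |w − 1| < 1, so |w| < 2. Then |-3w^2 - 8w - 10| ≤ 3·2^2 + 8·2 + 10 = 38.
Hence |(-3w^3 - 5w^2 - 2w + 1) + 9| ≤ 38|w − 1| < eps provided |w − 1| < eps/38.
Choosing delta = min(1, eps/38) ensures both conditions, hence |(-3w^3 - 5w^2 - 2w + 1) + 9| < eps.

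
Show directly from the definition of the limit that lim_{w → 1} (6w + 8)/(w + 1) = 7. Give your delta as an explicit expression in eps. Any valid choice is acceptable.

delta = min(1, eps)

Fix eps > 0. We want delta > 0 with 0 < |w − 1| < delta ⇒ |(6w + 8)/(w + 1) − 7| < eps.
Combining over a common denominator, (6w + 8)/(w + 1) − 7 = [(6w + 8)·2 − 14·(w + 1)] / [2·(w + 1)] = -2(w − 1) / (2(w + 1)).
So |(6w + 8)/(w + 1) − 7| = 2|w − 1| / (2·|w + 1|).
Restrict delta ≤ 1. Then |w − 1| < 1 gives |w + 1| = |(w − 1) + 2| ≥ 2 − 1 = 1.
Hence |(6w + 8)/(w + 1) − 7| < 2|w − 1|/(2·1) = |w − 1|, which is < eps once |w − 1| < eps.
Take delta = min(1, eps). Then 0 < |w − 1| < delta forces both bounds, so |(6w + 8)/(w + 1) − 7| < eps.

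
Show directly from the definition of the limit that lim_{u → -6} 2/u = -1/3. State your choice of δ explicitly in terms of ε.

δ = min(3, 9ε)

Let ε > 0 be given. We seek δ > 0 such that 0 < |u + 6| < δ implies |2/u + 1/3| < ε.
|2/u + 1/3| = 2·|-6 − u|/(6·|u|) = 2|u + 6|/(6|u|).
Restrict δ ≤ 3. Then |u + 6| < 3 gives |u| > 3, so 6|u| > 18.
Then |2/u + 1/3| < 2|u + 6|/18, which is < ε when |u + 6| < 9ε.
Take δ = min(3, 9ε). Then 0 < |u + 6| < δ gives both |u + 6| < 3 and |u + 6| < 9ε, so |2/u + 1/3| < ε.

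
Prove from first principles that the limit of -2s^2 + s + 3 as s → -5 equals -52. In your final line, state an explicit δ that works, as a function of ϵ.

δ = min(2, ϵ/25)

Let ϵ > 0 be given. We want δ > 0 such that 0 < |s + 5| < δ implies |(-2s^2 + s + 3) + 52| < ϵ.
(-2s^2 + s + 3) + 52 = -2s^2 + s + 55 = (s + 5)(-2s + 11).
So |(-2s^2 + s + 3) + 52| = |s + 5|·|-2s + 11|.
Require δ ≤ 2. Then |s + 5| < 2 gives |s| < 7, and by the triangle inequality |-2s + 11| ≤ 2·7 + 11 = 25.
Hence |(-2s^2 + s + 3) + 52| ≤ 25|s + 5| < ϵ provided |s + 5| < ϵ/25.
Choosing δ = min(2, ϵ/25) ensures both conditions, hence |(-2s^2 + s + 3) + 52| < ϵ.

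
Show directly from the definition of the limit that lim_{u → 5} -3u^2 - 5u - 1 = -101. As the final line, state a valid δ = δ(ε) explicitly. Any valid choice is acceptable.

δ = min(2, ε/41)

Suppose ε > 0. We want δ > 0 such that 0 < |u − 5| < δ implies |(-3u^2 - 5u - 1) + 101| < ε.
(-3u^2 - 5u - 1) + 101 = -3u^2 - 5u + 100 = (u − 5)(-3u - 20).
So |(-3u^2 - 5u - 1) + 101| = |u − 5|·|-3u - 20|.
Require δ ≤ 2. Then |u − 5| < 2 gives |u| < 7, and by the triangle inequality |-3u - 20| ≤ 3·7 + 20 = 41.
Hence |(-3u^2 - 5u - 1) + 101| ≤ 41|u − 5| < ε provided |u − 5| < ε/41.
Choosing δ = min(2, ε/41) ensures both conditions, hence |(-3u^2 - 5u - 1) + 101| < ε.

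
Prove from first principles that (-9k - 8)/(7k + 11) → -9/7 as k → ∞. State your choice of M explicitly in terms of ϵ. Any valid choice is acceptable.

Let ϵ > 0. For k ≥ 1, |(-9k - 8)/(7k + 11) + 9/7| = |43|/(7(7k + 11)) = 43/(7(7k + 11)).
Since 7k + 11 ≥ 7k for k ≥ 1, this is ≤ 43/(7·7k) = (43/49)/k.
So |(-9k - 8)/(7k + 11) + 9/7| < ϵ whenever k > (43/49)/ϵ.
Take M = (43/49)/ϵ. If k > M then |(-9k - 8)/(7k + 11) + 9/7| ≤ (43/49)/k < ϵ.

M = (43/49)/ϵ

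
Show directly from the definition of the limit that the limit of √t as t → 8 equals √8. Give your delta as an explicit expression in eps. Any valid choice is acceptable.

delta = min(8, √8·eps)

Fix eps > 0. We want delta > 0 such that 0 < |t − 8| < delta implies |√t − √8| < eps.
Multiplying by the conjugate, |√t − √8| = |t − 8|/(√t + √8).
Restrict delta ≤ 8 so that |t − 8| < 8 forces t > 0, and then √t + √8 > √8.
Hence |√t − √8| < |t − 8|/√8, which is < eps once |t − 8| < √8·eps.
Take delta = min(8, √8·eps). If 0 < |t − 8| < delta then t > 0 and |√t − √8| < |t − 8|/√8 < eps.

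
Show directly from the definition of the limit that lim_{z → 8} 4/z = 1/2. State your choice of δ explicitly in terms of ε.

δ = min(4, 8ε)

Let ε > 0 be given. We seek δ > 0 such that 0 < |z − 8| < δ implies |4/z − (1/2)| < ε.
|4/z − (1/2)| = 4·|8 − z|/(8·|z|) = 4|z − 8|/(8|z|).
Restrict δ ≤ 4. Then |z − 8| < 4 gives |z| > 4, so 8|z| > 32.
Then |4/z − (1/2)| < 4|z − 8|/32, which is < ε when |z − 8| < 8ε.
Take δ = min(4, 8ε). Then 0 < |z − 8| < δ gives both |z − 8| < 4 and |z − 8| < 8ε, so |4/z − (1/2)| < ε.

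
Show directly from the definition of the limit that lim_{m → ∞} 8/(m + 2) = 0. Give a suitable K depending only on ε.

K = 8/ε

Let ε > 0 be given. For m ≥ 1, |8/(m + 2) − 0| = 8/(m + 2) ≤ 8/m.
We need 8/m < ε, i.e. m > 8/ε.
Take K = 8/ε. If m > K then |8/(m + 2)| ≤ 8/m < ε.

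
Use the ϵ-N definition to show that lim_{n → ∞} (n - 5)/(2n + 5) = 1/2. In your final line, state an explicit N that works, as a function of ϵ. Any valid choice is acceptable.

N = (15/4)/ϵ

Fix ϵ > 0. For n ≥ 1, |(n - 5)/(2n + 5) − (1/2)| = |-15|/(2(2n + 5)) = 15/(2(2n + 5)).
Since 2n + 5 ≥ 2n for n ≥ 1, this is ≤ 15/(2·2n) = (15/4)/n.
So |(n - 5)/(2n + 5) − (1/2)| < ϵ whenever n > (15/4)/ϵ.
Take N = (15/4)/ϵ. If n > N then |(n - 5)/(2n + 5) − (1/2)| ≤ (15/4)/n < ϵ.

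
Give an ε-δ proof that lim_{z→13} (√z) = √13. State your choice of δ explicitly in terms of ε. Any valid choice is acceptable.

Fix ε > 0. We want δ > 0 such that 0 < |z − 13| < δ implies |√z − √13| < ε.
Multiplying by the conjugate, |√z − √13| = |z − 13|/(√z + √13).
Restrict δ ≤ 13 so that |z − 13| < 13 forces z > 0, and then √z + √13 > √13.
Hence |√z − √13| < |z − 13|/√13, which is < ε once |z − 13| < √13·ε.
Take δ = min(13, √13·ε). If 0 < |z − 13| < δ then z > 0 and |√z − √13| < |z − 13|/√13 < ε.

δ = min(13, √13·ε)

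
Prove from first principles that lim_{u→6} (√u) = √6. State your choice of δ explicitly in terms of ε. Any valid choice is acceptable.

δ = min(6, √6·ε)

Fix ε > 0. We want δ > 0 such that 0 < |u − 6| < δ implies |√u − √6| < ε.
Rationalise: √u − √6 = (u − 6)/(√u + √6), so |√u − √6| = |u − 6|/(√u + √6).
Restrict δ ≤ 6 so that |u − 6| < 6 forces u > 0, and then √u + √6 > √6.
Hence |√u − √6| < |u − 6|/√6, which is < ε once |u − 6| < √6·ε.
Take δ = min(6, √6·ε). If 0 < |u − 6| < δ then u > 0 and |√u − √6| < |u − 6|/√6 < ε.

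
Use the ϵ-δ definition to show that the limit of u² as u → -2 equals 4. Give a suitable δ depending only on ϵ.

Let ϵ > 0 be given. We seek δ > 0 with 0 < |u + 2| < δ ⇒ |u² − 4| < ϵ.
Factor: u² − 4 = (u + 2)(u - 2), so |u² − 4| = |u + 2|·|u - 2|.
Restrict δ ≤ 1. Then |u + 2| < 1 gives |u| < 3, so by the triangle inequality |u - 2| ≤ 3 + 2 = 5.
Hence |u² − 4| ≤ 5|u + 2|, which is < ϵ once |u + 2| < ϵ/5.
Take δ = min(1, ϵ/5). If 0 < |u + 2| < δ then both bounds hold and |u² − 4| ≤ 5|u + 2| < 5·(ϵ/5) = ϵ.

δ = min(1, ϵ/5)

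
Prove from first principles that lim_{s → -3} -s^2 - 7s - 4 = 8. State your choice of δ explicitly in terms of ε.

δ = min(1, ε/8)

Let ε > 0 be given. We want δ > 0 such that 0 < |s + 3| < δ implies |(-s^2 - 7s - 4) − 8| < ε.
(-s^2 - 7s - 4) − 8 = -s^2 - 7s - 12 = (s + 3)(-s - 4).
So |(-s^2 - 7s - 4) − 8| = |s + 3|·|-s - 4|.
Require δ ≤ 1. Then |s + 3| < 1 gives |s| < 4, and by the triangle inequality |-s - 4| ≤ 4 + 4 = 8.
Hence |(-s^2 - 7s - 4) − 8| ≤ 8|s + 3| < ε provided |s + 3| < ε/8.
Choosing δ = min(1, ε/8) ensures both conditions, hence |(-s^2 - 7s - 4) − 8| < ε.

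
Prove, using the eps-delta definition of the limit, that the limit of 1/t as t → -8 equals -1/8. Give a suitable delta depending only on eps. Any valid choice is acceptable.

Suppose eps > 0. We seek delta > 0 such that 0 < |t + 8| < delta implies |1/t + 1/8| < eps.
|1/t + 1/8| = |-8 − t|/(8·|t|) = |t + 8|/(8|t|).
Require delta ≤ 4 so that |t| > 8 − 4 = 4, hence 8|t| > 32.
Then |1/t + 1/8| < |t + 8|/32, which is < eps when |t + 8| < 32eps.
Take delta = min(4, 32eps). Then 0 < |t + 8| < delta gives both |t + 8| < 4 and |t + 8| < 32eps, so |1/t + 1/8| < eps.

delta = min(4, 32eps)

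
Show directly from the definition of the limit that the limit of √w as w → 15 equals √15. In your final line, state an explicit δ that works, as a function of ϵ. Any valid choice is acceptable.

Let ϵ > 0. We want δ > 0 such that 0 < |w − 15| < δ implies |√w − √15| < ϵ.
Rationalise: √w − √15 = (w − 15)/(√w + √15), so |√w − √15| = |w − 15|/(√w + √15).
Restrict δ ≤ 15 so that |w − 15| < 15 forces w > 0, and then √w + √15 > √15.
Hence |√w − √15| < |w − 15|/√15, which is < ϵ once |w − 15| < √15·ϵ.
Take δ = min(15, √15·ϵ). If 0 < |w − 15| < δ then w > 0 and |√w − √15| < |w − 15|/√15 < ϵ.

δ = min(15, √15·ϵ)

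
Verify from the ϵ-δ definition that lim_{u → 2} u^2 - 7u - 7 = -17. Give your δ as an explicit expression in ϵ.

δ = min(2, ϵ/9)

Let ϵ > 0 be given. We want δ > 0 such that 0 < |u − 2| < δ implies |(u^2 - 7u - 7) + 17| < ϵ.
(u^2 - 7u - 7) + 17 = u^2 - 7u + 10 = (u − 2)(u - 5).
So |(u^2 - 7u - 7) + 17| = |u − 2|·|u - 5|.
Require δ ≤ 2. Then |u − 2| < 2 gives |u| < 4, and by the triangle inequality |u - 5| ≤ 4 + 5 = 9.
Hence |(u^2 - 7u - 7) + 17| ≤ 9|u − 2| < ϵ provided |u − 2| < ϵ/9.
Take δ = min(2, ϵ/9). Then 0 < |u − 2| < δ gives both |u − 2| < 2 and |u − 2| < ϵ/9, so |(u^2 - 7u - 7) + 17| < ϵ.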